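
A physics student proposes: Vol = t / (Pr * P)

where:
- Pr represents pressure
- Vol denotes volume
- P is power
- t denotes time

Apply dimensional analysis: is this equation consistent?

No

Pr (pressure) has dimensions [L^-1 M T^-2].
Vol (volume) has dimensions [L^3].
P (power) has dimensions [L^2 M T^-3].
t (time) has dimensions [T].

Left side: [L^3]
Right side: [L^-1 M^-2 T^6]

The two sides have different dimensions, so the equation is NOT dimensionally consistent.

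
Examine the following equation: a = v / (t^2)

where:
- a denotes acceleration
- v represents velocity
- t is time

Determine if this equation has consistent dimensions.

No

a (acceleration) has dimensions [L T^-2].
v (velocity) has dimensions [L T^-1].
t (time) has dimensions [T].

Left side: [L T^-2]
Right side: [L T^-3]

The two sides have different dimensions, so the equation is NOT dimensionally consistent.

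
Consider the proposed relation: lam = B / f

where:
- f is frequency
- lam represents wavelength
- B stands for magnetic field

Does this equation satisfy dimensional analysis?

No

f (frequency) has dimensions [T^-1].
lam (wavelength) has dimensions [L].
B (magnetic field) has dimensions [I^-1 M T^-2].

Left side: [L]
Right side: [I^-1 M T^-1]

The two sides have different dimensions, so the equation is NOT dimensionally consistent.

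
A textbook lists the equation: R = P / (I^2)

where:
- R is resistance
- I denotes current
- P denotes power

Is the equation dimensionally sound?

Yes

R (resistance) has dimensions [I^-2 L^2 M T^-3].
I (current) has dimensions [I].
P (power) has dimensions [L^2 M T^-3].

Left side: [I^-2 L^2 M T^-3]
Right side: [I^-2 L^2 M T^-3]

Both sides have the same dimensions, so the equation is dimensionally consistent.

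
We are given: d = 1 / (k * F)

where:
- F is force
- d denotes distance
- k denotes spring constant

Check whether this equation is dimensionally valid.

No

F (force) has dimensions [L M T^-2].
d (distance) has dimensions [L].
k (spring constant) has dimensions [M T^-2].

Left side: [L]
Right side: [L^-1 M^-2 T^4]

The two sides have different dimensions, so the equation is NOT dimensionally consistent.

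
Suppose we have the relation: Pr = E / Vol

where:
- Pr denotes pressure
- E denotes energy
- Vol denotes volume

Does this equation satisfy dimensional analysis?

Yes

Pr (pressure) has dimensions [L^-1 M T^-2].
E (energy) has dimensions [L^2 M T^-2].
Vol (volume) has dimensions [L^3].

Left side: [L^-1 M T^-2]
Right side: [L^-1 M T^-2]

Both sides have the same dimensions, so the equation is dimensionally consistent.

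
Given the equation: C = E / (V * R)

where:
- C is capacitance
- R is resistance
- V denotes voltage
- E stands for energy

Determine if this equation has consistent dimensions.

No

C (capacitance) has dimensions [I^2 L^-2 M^-1 T^4].
R (resistance) has dimensions [I^-2 L^2 M T^-3].
V (voltage) has dimensions [I^-1 L^2 M T^-3].
E (energy) has dimensions [L^2 M T^-2].

Left side: [I^2 L^-2 M^-1 T^4]
Right side: [I^3 L^-2 M^-1 T^4]

The two sides have different dimensions, so the equation is NOT dimensionally consistent.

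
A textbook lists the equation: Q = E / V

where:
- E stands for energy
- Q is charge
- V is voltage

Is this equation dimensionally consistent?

Yes

E (energy) has dimensions [L^2 M T^-2].
Q (charge) has dimensions [I T].
V (voltage) has dimensions [I^-1 L^2 M T^-3].

Left side: [I T]
Right side: [I T]

Both sides have the same dimensions, so the equation is dimensionally consistent.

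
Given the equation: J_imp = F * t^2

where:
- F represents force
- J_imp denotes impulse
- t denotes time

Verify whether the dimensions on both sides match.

No

F (force) has dimensions [L M T^-2].
J_imp (impulse) has dimensions [L M T^-1].
t (time) has dimensions [T].

Left side: [L M T^-1]
Right side: [L M]

The two sides have different dimensions, so the equation is NOT dimensionally consistent.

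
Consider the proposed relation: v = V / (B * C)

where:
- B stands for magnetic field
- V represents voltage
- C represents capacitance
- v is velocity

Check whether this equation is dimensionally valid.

No

B (magnetic field) has dimensions [I^-1 M T^-2].
V (voltage) has dimensions [I^-1 L^2 M T^-3].
C (capacitance) has dimensions [I^2 L^-2 M^-1 T^4].
v (velocity) has dimensions [L T^-1].

Left side: [L T^-1]
Right side: [I^-2 L^4 M T^-5]

The two sides have different dimensions, so the equation is NOT dimensionally consistent.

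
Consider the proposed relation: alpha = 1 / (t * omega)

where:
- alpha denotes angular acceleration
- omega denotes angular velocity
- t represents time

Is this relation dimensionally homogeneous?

No

alpha (angular acceleration) has dimensions [T^-2].
omega (angular velocity) has dimensions [T^-1].
t (time) has dimensions [T].

Left side: [T^-2]
Right side: [dimensionless]

The two sides have different dimensions, so the equation is NOT dimensionally consistent.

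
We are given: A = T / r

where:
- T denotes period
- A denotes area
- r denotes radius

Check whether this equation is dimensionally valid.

No

T (period) has dimensions [T].
A (area) has dimensions [L^2].
r (radius) has dimensions [L].

Left side: [L^2]
Right side: [L^-1 T]

The two sides have different dimensions, so the equation is NOT dimensionally consistent.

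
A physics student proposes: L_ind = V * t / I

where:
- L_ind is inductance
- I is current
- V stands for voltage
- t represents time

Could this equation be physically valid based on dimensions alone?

Yes

L_ind (inductance) has dimensions [I^-2 L^2 M T^-2].
I (current) has dimensions [I].
V (voltage) has dimensions [I^-1 L^2 M T^-3].
t (time) has dimensions [T].

Left side: [I^-2 L^2 M T^-2]
Right side: [I^-2 L^2 M T^-2]

Both sides have the same dimensions, so the equation is dimensionally consistent.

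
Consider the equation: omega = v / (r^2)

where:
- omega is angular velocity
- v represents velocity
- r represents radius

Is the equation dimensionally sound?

No

omega (angular velocity) has dimensions [T^-1].
v (velocity) has dimensions [L T^-1].
r (radius) has dimensions [L].

Left side: [T^-1]
Right side: [L^-1 T^-1]

The two sides have different dimensions, so the equation is NOT dimensionally consistent.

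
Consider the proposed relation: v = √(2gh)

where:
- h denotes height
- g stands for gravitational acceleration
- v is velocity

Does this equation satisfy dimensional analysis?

Yes

h (height) has dimensions [L].
g (gravitational acceleration) has dimensions [L T^-2].
v (velocity) has dimensions [L T^-1].

Left side: [L T^-1]
Right side: [L T^-1]

Both sides have the same dimensions, so the equation is dimensionally consistent.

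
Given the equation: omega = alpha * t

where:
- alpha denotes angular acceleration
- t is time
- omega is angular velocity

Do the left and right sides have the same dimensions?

Yes

alpha (angular acceleration) has dimensions [T^-2].
t (time) has dimensions [T].
omega (angular velocity) has dimensions [T^-1].

Left side: [T^-1]
Right side: [T^-1]

Both sides have the same dimensions, so the equation is dimensionally consistent.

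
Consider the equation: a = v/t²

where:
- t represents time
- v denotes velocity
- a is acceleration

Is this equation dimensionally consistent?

No

t (time) has dimensions [T].
v (velocity) has dimensions [L T^-1].
a (acceleration) has dimensions [L T^-2].

Left side: [L T^-2]
Right side: [L T^-3]

The two sides have different dimensions, so the equation is NOT dimensionally consistent.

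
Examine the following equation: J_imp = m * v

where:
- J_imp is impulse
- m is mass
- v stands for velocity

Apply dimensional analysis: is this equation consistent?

Yes

J_imp (impulse) has dimensions [L M T^-1].
m (mass) has dimensions [M].
v (velocity) has dimensions [L T^-1].

Left side: [L M T^-1]
Right side: [L M T^-1]

Both sides have the same dimensions, so the equation is dimensionally consistent.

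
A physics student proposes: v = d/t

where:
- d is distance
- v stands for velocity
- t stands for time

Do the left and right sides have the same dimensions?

Yes

d (distance) has dimensions [L].
v (velocity) has dimensions [L T^-1].
t (time) has dimensions [T].

Left side: [L T^-1]
Right side: [L T^-1]

Both sides have the same dimensions, so the equation is dimensionally consistent.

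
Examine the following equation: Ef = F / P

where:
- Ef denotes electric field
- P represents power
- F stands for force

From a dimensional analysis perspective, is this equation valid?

No

Ef (electric field) has dimensions [I^-1 L M T^-3].
P (power) has dimensions [L^2 M T^-3].
F (force) has dimensions [L M T^-2].

Left side: [I^-1 L M T^-3]
Right side: [L^-1 T]

The two sides have different dimensions, so the equation is NOT dimensionally consistent.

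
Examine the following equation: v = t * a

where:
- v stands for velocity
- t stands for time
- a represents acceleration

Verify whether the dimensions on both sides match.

Yes

v (velocity) has dimensions [L T^-1].
t (time) has dimensions [T].
a (acceleration) has dimensions [L T^-2].

Left side: [L T^-1]
Right side: [L T^-1]

Both sides have the same dimensions, so the equation is dimensionally consistent.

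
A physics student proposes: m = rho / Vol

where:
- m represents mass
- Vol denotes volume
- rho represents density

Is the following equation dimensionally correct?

No

m (mass) has dimensions [M].
Vol (volume) has dimensions [L^3].
rho (density) has dimensions [L^-3 M].

Left side: [M]
Right side: [L^-6 M]

The two sides have different dimensions, so the equation is NOT dimensionally consistent.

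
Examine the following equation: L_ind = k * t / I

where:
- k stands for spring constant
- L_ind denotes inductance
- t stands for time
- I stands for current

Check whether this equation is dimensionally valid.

No

k (spring constant) has dimensions [M T^-2].
L_ind (inductance) has dimensions [I^-2 L^2 M T^-2].
t (time) has dimensions [T].
I (current) has dimensions [I].

Left side: [I^-2 L^2 M T^-2]
Right side: [I^-1 M T^-1]

The two sides have different dimensions, so the equation is NOT dimensionally consistent.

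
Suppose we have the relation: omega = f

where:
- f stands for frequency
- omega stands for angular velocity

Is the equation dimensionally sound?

Yes

f (frequency) has dimensions [T^-1].
omega (angular velocity) has dimensions [T^-1].

Left side: [T^-1]
Right side: [T^-1]

Both sides have the same dimensions, so the equation is dimensionally consistent.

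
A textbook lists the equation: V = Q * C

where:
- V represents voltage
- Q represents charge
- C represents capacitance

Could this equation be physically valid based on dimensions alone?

No

V (voltage) has dimensions [I^-1 L^2 M T^-3].
Q (charge) has dimensions [I T].
C (capacitance) has dimensions [I^2 L^-2 M^-1 T^4].

Left side: [I^-1 L^2 M T^-3]
Right side: [I^3 L^-2 M^-1 T^5]

The two sides have different dimensions, so the equation is NOT dimensionally consistent.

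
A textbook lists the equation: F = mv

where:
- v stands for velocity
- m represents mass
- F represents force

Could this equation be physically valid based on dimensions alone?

No

v (velocity) has dimensions [L T^-1].
m (mass) has dimensions [M].
F (force) has dimensions [L M T^-2].

Left side: [L M T^-2]
Right side: [L M T^-1]

The two sides have different dimensions, so the equation is NOT dimensionally consistent.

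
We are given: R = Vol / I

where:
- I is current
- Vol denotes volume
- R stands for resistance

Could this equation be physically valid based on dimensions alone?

No

I (current) has dimensions [I].
Vol (volume) has dimensions [L^3].
R (resistance) has dimensions [I^-2 L^2 M T^-3].

Left side: [I^-2 L^2 M T^-3]
Right side: [I^-1 L^3]

The two sides have different dimensions, so the equation is NOT dimensionally consistent.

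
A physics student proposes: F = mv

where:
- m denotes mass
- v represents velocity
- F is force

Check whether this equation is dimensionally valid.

No

m (mass) has dimensions [M].
v (velocity) has dimensions [L T^-1].
F (force) has dimensions [L M T^-2].

Left side: [L M T^-2]
Right side: [L M T^-1]

The two sides have different dimensions, so the equation is NOT dimensionally consistent.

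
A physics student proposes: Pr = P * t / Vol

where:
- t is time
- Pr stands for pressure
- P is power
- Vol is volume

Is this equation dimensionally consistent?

Yes

t (time) has dimensions [T].
Pr (pressure) has dimensions [L^-1 M T^-2].
P (power) has dimensions [L^2 M T^-3].
Vol (volume) has dimensions [L^3].

Left side: [L^-1 M T^-2]
Right side: [L^-1 M T^-2]

Both sides have the same dimensions, so the equation is dimensionally consistent.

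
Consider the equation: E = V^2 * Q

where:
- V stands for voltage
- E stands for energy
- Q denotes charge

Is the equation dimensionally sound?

No

V (voltage) has dimensions [I^-1 L^2 M T^-3].
E (energy) has dimensions [L^2 M T^-2].
Q (charge) has dimensions [I T].

Left side: [L^2 M T^-2]
Right side: [I^-1 L^4 M^2 T^-5]

The two sides have different dimensions, so the equation is NOT dimensionally consistent.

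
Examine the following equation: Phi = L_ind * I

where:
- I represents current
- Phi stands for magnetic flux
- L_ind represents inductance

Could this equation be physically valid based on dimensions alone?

Yes

I (current) has dimensions [I].
Phi (magnetic flux) has dimensions [I^-1 L^2 M T^-2].
L_ind (inductance) has dimensions [I^-2 L^2 M T^-2].

Left side: [I^-1 L^2 M T^-2]
Right side: [I^-1 L^2 M T^-2]

Both sides have the same dimensions, so the equation is dimensionally consistent.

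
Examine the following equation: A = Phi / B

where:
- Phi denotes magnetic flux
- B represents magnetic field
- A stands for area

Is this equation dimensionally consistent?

Yes

Phi (magnetic flux) has dimensions [I^-1 L^2 M T^-2].
B (magnetic field) has dimensions [I^-1 M T^-2].
A (area) has dimensions [L^2].

Left side: [L^2]
Right side: [L^2]

Both sides have the same dimensions, so the equation is dimensionally consistent.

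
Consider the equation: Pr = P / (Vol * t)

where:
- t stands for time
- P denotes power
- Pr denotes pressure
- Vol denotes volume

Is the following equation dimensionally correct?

No

t (time) has dimensions [T].
P (power) has dimensions [L^2 M T^-3].
Pr (pressure) has dimensions [L^-1 M T^-2].
Vol (volume) has dimensions [L^3].

Left side: [L^-1 M T^-2]
Right side: [L^-1 M T^-4]

The two sides have different dimensions, so the equation is NOT dimensionally consistent.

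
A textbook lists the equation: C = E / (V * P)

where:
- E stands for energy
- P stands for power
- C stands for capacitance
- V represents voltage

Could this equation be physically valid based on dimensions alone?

No

E (energy) has dimensions [L^2 M T^-2].
P (power) has dimensions [L^2 M T^-3].
C (capacitance) has dimensions [I^2 L^-2 M^-1 T^4].
V (voltage) has dimensions [I^-1 L^2 M T^-3].

Left side: [I^2 L^-2 M^-1 T^4]
Right side: [I L^-2 M^-1 T^4]

The two sides have different dimensions, so the equation is NOT dimensionally consistent.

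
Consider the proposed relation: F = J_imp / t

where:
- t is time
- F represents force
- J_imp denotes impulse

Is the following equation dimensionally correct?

Yes

t (time) has dimensions [T].
F (force) has dimensions [L M T^-2].
J_imp (impulse) has dimensions [L M T^-1].

Left side: [L M T^-2]
Right side: [L M T^-2]

Both sides have the same dimensions, so the equation is dimensionally consistent.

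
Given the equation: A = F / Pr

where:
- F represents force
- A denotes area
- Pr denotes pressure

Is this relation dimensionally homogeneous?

Yes

F (force) has dimensions [L M T^-2].
A (area) has dimensions [L^2].
Pr (pressure) has dimensions [L^-1 M T^-2].

Left side: [L^2]
Right side: [L^2]

Both sides have the same dimensions, so the equation is dimensionally consistent.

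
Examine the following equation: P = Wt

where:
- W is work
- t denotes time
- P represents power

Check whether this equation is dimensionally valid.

No

W (work) has dimensions [L^2 M T^-2].
t (time) has dimensions [T].
P (power) has dimensions [L^2 M T^-3].

Left side: [L^2 M T^-3]
Right side: [L^2 M T^-1]

The two sides have different dimensions, so the equation is NOT dimensionally consistent.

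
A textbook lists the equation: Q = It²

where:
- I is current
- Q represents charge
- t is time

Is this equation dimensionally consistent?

No

I (current) has dimensions [I].
Q (charge) has dimensions [I T].
t (time) has dimensions [T].

Left side: [I T]
Right side: [I T^2]

The two sides have different dimensions, so the equation is NOT dimensionally consistent.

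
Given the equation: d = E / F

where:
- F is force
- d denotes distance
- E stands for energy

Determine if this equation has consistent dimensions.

Yes

F (force) has dimensions [L M T^-2].
d (distance) has dimensions [L].
E (energy) has dimensions [L^2 M T^-2].

Left side: [L]
Right side: [L]

Both sides have the same dimensions, so the equation is dimensionally consistent.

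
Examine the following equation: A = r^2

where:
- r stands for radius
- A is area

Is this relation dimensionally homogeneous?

Yes

r (radius) has dimensions [L].
A (area) has dimensions [L^2].

Left side: [L^2]
Right side: [L^2]

Both sides have the same dimensions, so the equation is dimensionally consistent.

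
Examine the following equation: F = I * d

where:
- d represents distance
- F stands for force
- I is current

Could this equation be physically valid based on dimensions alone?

No

d (distance) has dimensions [L].
F (force) has dimensions [L M T^-2].
I (current) has dimensions [I].

Left side: [L M T^-2]
Right side: [I L]

The two sides have different dimensions, so the equation is NOT dimensionally consistent.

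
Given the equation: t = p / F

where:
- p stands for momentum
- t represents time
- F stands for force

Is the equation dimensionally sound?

Yes

p (momentum) has dimensions [L M T^-1].
t (time) has dimensions [T].
F (force) has dimensions [L M T^-2].

Left side: [T]
Right side: [T]

Both sides have the same dimensions, so the equation is dimensionally consistent.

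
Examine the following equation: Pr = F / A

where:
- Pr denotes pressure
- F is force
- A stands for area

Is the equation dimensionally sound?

Yes

Pr (pressure) has dimensions [L^-1 M T^-2].
F (force) has dimensions [L M T^-2].
A (area) has dimensions [L^2].

Left side: [L^-1 M T^-2]
Right side: [L^-1 M T^-2]

Both sides have the same dimensions, so the equation is dimensionally consistent.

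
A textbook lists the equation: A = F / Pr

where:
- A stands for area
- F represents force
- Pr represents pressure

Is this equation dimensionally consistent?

Yes

A (area) has dimensions [L^2].
F (force) has dimensions [L M T^-2].
Pr (pressure) has dimensions [L^-1 M T^-2].

Left side: [L^2]
Right side: [L^2]

Both sides have the same dimensions, so the equation is dimensionally consistent.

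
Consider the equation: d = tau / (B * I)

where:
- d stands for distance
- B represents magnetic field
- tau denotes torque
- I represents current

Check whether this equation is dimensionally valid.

No

d (distance) has dimensions [L].
B (magnetic field) has dimensions [I^-1 M T^-2].
tau (torque) has dimensions [L^2 M T^-2].
I (current) has dimensions [I].

Left side: [L]
Right side: [L^2]

The two sides have different dimensions, so the equation is NOT dimensionally consistent.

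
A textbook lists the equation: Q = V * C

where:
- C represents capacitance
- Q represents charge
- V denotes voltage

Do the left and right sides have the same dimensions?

Yes

C (capacitance) has dimensions [I^2 L^-2 M^-1 T^4].
Q (charge) has dimensions [I T].
V (voltage) has dimensions [I^-1 L^2 M T^-3].

Left side: [I T]
Right side: [I T]

Both sides have the same dimensions, so the equation is dimensionally consistent.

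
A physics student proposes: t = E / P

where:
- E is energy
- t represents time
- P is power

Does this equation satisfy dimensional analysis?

Yes

E (energy) has dimensions [L^2 M T^-2].
t (time) has dimensions [T].
P (power) has dimensions [L^2 M T^-3].

Left side: [T]
Right side: [T]

Both sides have the same dimensions, so the equation is dimensionally consistent.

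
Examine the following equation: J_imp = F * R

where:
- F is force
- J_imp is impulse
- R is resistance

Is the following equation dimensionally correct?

No

F (force) has dimensions [L M T^-2].
J_imp (impulse) has dimensions [L M T^-1].
R (resistance) has dimensions [I^-2 L^2 M T^-3].

Left side: [L M T^-1]
Right side: [I^-2 L^3 M^2 T^-5]

The two sides have different dimensions, so the equation is NOT dimensionally consistent.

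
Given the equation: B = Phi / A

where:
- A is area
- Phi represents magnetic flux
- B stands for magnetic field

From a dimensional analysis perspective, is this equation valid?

Yes

A (area) has dimensions [L^2].
Phi (magnetic flux) has dimensions [I^-1 L^2 M T^-2].
B (magnetic field) has dimensions [I^-1 M T^-2].

Left side: [I^-1 M T^-2]
Right side: [I^-1 M T^-2]

Both sides have the same dimensions, so the equation is dimensionally consistent.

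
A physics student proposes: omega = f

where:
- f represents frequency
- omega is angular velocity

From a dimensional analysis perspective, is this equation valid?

Yes

f (frequency) has dimensions [T^-1].
omega (angular velocity) has dimensions [T^-1].

Left side: [T^-1]
Right side: [T^-1]

Both sides have the same dimensions, so the equation is dimensionally consistent.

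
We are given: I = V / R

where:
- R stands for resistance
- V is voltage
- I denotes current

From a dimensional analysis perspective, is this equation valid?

Yes

R (resistance) has dimensions [I^-2 L^2 M T^-3].
V (voltage) has dimensions [I^-1 L^2 M T^-3].
I (current) has dimensions [I].

Left side: [I]
Right side: [I]

Both sides have the same dimensions, so the equation is dimensionally consistent.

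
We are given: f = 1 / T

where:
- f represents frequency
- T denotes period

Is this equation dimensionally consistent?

Yes

f (frequency) has dimensions [T^-1].
T (period) has dimensions [T].

Left side: [T^-1]
Right side: [T^-1]

Both sides have the same dimensions, so the equation is dimensionally consistent.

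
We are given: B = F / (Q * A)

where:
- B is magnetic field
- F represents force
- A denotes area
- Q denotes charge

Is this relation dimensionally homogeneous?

No

B (magnetic field) has dimensions [I^-1 M T^-2].
F (force) has dimensions [L M T^-2].
A (area) has dimensions [L^2].
Q (charge) has dimensions [I T].

Left side: [I^-1 M T^-2]
Right side: [I^-1 L^-1 M T^-3]

The two sides have different dimensions, so the equation is NOT dimensionally consistent.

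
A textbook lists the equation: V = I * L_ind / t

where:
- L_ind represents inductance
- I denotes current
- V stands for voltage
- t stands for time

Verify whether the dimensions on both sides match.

Yes

L_ind (inductance) has dimensions [I^-2 L^2 M T^-2].
I (current) has dimensions [I].
V (voltage) has dimensions [I^-1 L^2 M T^-3].
t (time) has dimensions [T].

Left side: [I^-1 L^2 M T^-3]
Right side: [I^-1 L^2 M T^-3]

Both sides have the same dimensions, so the equation is dimensionally consistent.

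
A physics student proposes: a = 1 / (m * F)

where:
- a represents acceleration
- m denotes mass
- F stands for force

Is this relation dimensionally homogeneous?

No

a (acceleration) has dimensions [L T^-2].
m (mass) has dimensions [M].
F (force) has dimensions [L M T^-2].

Left side: [L T^-2]
Right side: [L^-1 M^-2 T^2]

The two sides have different dimensions, so the equation is NOT dimensionally consistent.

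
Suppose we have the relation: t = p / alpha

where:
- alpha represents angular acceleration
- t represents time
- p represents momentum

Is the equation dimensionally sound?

No

alpha (angular acceleration) has dimensions [T^-2].
t (time) has dimensions [T].
p (momentum) has dimensions [L M T^-1].

Left side: [T]
Right side: [L M T]

The two sides have different dimensions, so the equation is NOT dimensionally consistent.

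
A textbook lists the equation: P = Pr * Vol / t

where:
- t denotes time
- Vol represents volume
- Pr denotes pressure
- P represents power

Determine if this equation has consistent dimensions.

Yes

t (time) has dimensions [T].
Vol (volume) has dimensions [L^3].
Pr (pressure) has dimensions [L^-1 M T^-2].
P (power) has dimensions [L^2 M T^-3].

Left side: [L^2 M T^-3]
Right side: [L^2 M T^-3]

Both sides have the same dimensions, so the equation is dimensionally consistent.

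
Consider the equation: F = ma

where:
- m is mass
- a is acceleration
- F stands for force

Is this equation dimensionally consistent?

Yes

m (mass) has dimensions [M].
a (acceleration) has dimensions [L T^-2].
F (force) has dimensions [L M T^-2].

Left side: [L M T^-2]
Right side: [L M T^-2]

Both sides have the same dimensions, so the equation is dimensionally consistent.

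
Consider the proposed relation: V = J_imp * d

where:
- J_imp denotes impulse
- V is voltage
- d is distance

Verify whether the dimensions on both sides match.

No

J_imp (impulse) has dimensions [L M T^-1].
V (voltage) has dimensions [I^-1 L^2 M T^-3].
d (distance) has dimensions [L].

Left side: [I^-1 L^2 M T^-3]
Right side: [L^2 M T^-1]

The two sides have different dimensions, so the equation is NOT dimensionally consistent.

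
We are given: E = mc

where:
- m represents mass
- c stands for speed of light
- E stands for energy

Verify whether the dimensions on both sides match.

No

m (mass) has dimensions [M].
c (speed of light) has dimensions [L T^-1].
E (energy) has dimensions [L^2 M T^-2].

Left side: [L^2 M T^-2]
Right side: [L M T^-1]

The two sides have different dimensions, so the equation is NOT dimensionally consistent.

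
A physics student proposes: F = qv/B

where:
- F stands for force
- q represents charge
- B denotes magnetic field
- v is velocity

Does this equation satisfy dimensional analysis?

No

F (force) has dimensions [L M T^-2].
q (charge) has dimensions [I T].
B (magnetic field) has dimensions [I^-1 M T^-2].
v (velocity) has dimensions [L T^-1].

Left side: [L M T^-2]
Right side: [I^2 L M^-1 T^2]

The two sides have different dimensions, so the equation is NOT dimensionally consistent.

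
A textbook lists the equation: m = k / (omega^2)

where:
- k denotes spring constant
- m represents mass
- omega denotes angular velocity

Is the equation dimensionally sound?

Yes

k (spring constant) has dimensions [M T^-2].
m (mass) has dimensions [M].
omega (angular velocity) has dimensions [T^-1].

Left side: [M]
Right side: [M]

Both sides have the same dimensions, so the equation is dimensionally consistent.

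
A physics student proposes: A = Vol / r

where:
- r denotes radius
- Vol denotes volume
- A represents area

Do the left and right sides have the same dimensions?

Yes

r (radius) has dimensions [L].
Vol (volume) has dimensions [L^3].
A (area) has dimensions [L^2].

Left side: [L^2]
Right side: [L^2]

Both sides have the same dimensions, so the equation is dimensionally consistent.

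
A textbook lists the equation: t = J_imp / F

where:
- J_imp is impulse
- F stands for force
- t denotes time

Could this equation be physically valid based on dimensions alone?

Yes

J_imp (impulse) has dimensions [L M T^-1].
F (force) has dimensions [L M T^-2].
t (time) has dimensions [T].

Left side: [T]
Right side: [T]

Both sides have the same dimensions, so the equation is dimensionally consistent.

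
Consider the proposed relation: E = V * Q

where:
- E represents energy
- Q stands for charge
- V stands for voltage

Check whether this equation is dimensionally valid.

Yes

E (energy) has dimensions [L^2 M T^-2].
Q (charge) has dimensions [I T].
V (voltage) has dimensions [I^-1 L^2 M T^-3].

Left side: [L^2 M T^-2]
Right side: [L^2 M T^-2]

Both sides have the same dimensions, so the equation is dimensionally consistent.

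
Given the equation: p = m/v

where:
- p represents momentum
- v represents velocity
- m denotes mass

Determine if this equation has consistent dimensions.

No

p (momentum) has dimensions [L M T^-1].
v (velocity) has dimensions [L T^-1].
m (mass) has dimensions [M].

Left side: [L M T^-1]
Right side: [L^-1 M T]

The two sides have different dimensions, so the equation is NOT dimensionally consistent.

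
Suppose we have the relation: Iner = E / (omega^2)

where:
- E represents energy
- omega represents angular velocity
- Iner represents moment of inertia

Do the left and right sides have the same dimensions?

Yes

E (energy) has dimensions [L^2 M T^-2].
omega (angular velocity) has dimensions [T^-1].
Iner (moment of inertia) has dimensions [L^2 M].

Left side: [L^2 M]
Right side: [L^2 M]

Both sides have the same dimensions, so the equation is dimensionally consistent.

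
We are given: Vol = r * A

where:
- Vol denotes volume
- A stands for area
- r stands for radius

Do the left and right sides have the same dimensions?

Yes

Vol (volume) has dimensions [L^3].
A (area) has dimensions [L^2].
r (radius) has dimensions [L].

Left side: [L^3]
Right side: [L^3]

Both sides have the same dimensions, so the equation is dimensionally consistent.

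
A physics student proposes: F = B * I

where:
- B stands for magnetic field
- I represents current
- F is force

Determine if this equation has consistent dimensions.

No

B (magnetic field) has dimensions [I^-1 M T^-2].
I (current) has dimensions [I].
F (force) has dimensions [L M T^-2].

Left side: [L M T^-2]
Right side: [M T^-2]

The two sides have different dimensions, so the equation is NOT dimensionally consistent.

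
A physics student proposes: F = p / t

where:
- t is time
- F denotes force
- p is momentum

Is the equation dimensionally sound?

Yes

t (time) has dimensions [T].
F (force) has dimensions [L M T^-2].
p (momentum) has dimensions [L M T^-1].

Left side: [L M T^-2]
Right side: [L M T^-2]

Both sides have the same dimensions, so the equation is dimensionally consistent.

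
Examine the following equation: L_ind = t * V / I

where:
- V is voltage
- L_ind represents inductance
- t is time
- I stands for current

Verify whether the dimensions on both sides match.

Yes

V (voltage) has dimensions [I^-1 L^2 M T^-3].
L_ind (inductance) has dimensions [I^-2 L^2 M T^-2].
t (time) has dimensions [T].
I (current) has dimensions [I].

Left side: [I^-2 L^2 M T^-2]
Right side: [I^-2 L^2 M T^-2]

Both sides have the same dimensions, so the equation is dimensionally consistent.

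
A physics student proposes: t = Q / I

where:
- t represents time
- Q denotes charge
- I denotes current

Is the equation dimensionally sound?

Yes

t (time) has dimensions [T].
Q (charge) has dimensions [I T].
I (current) has dimensions [I].

Left side: [T]
Right side: [T]

Both sides have the same dimensions, so the equation is dimensionally consistent.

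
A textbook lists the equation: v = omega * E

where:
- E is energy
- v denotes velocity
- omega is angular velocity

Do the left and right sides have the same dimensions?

No

E (energy) has dimensions [L^2 M T^-2].
v (velocity) has dimensions [L T^-1].
omega (angular velocity) has dimensions [T^-1].

Left side: [L T^-1]
Right side: [L^2 M T^-3]

The two sides have different dimensions, so the equation is NOT dimensionally consistent.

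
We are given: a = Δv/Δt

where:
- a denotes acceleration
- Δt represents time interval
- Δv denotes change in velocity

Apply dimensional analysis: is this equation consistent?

Yes

a (acceleration) has dimensions [L T^-2].
Δt (time interval) has dimensions [T].
Δv (change in velocity) has dimensions [L T^-1].

Left side: [L T^-2]
Right side: [L T^-2]

Both sides have the same dimensions, so the equation is dimensionally consistent.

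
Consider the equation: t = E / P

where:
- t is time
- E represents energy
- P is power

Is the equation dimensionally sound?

Yes

t (time) has dimensions [T].
E (energy) has dimensions [L^2 M T^-2].
P (power) has dimensions [L^2 M T^-3].

Left side: [T]
Right side: [T]

Both sides have the same dimensions, so the equation is dimensionally consistent.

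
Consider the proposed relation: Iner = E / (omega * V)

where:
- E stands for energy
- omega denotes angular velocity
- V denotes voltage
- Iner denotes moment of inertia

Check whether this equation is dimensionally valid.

No

E (energy) has dimensions [L^2 M T^-2].
omega (angular velocity) has dimensions [T^-1].
V (voltage) has dimensions [I^-1 L^2 M T^-3].
Iner (moment of inertia) has dimensions [L^2 M].

Left side: [L^2 M]
Right side: [I T^2]

The two sides have different dimensions, so the equation is NOT dimensionally consistent.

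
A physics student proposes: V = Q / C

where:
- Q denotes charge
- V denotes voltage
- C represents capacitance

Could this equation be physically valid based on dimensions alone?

Yes

Q (charge) has dimensions [I T].
V (voltage) has dimensions [I^-1 L^2 M T^-3].
C (capacitance) has dimensions [I^2 L^-2 M^-1 T^4].

Left side: [I^-1 L^2 M T^-3]
Right side: [I^-1 L^2 M T^-3]

Both sides have the same dimensions, so the equation is dimensionally consistent.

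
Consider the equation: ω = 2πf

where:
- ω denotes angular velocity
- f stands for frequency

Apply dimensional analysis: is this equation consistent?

Yes

ω (angular velocity) has dimensions [T^-1].
f (frequency) has dimensions [T^-1].

Left side: [T^-1]
Right side: [T^-1]

Both sides have the same dimensions, so the equation is dimensionally consistent.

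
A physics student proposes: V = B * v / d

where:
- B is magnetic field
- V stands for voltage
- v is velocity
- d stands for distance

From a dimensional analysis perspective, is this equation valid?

No

B (magnetic field) has dimensions [I^-1 M T^-2].
V (voltage) has dimensions [I^-1 L^2 M T^-3].
v (velocity) has dimensions [L T^-1].
d (distance) has dimensions [L].

Left side: [I^-1 L^2 M T^-3]
Right side: [I^-1 M T^-3]

The two sides have different dimensions, so the equation is NOT dimensionally consistent.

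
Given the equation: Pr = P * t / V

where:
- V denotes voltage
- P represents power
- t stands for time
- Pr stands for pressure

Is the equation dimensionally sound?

No

V (voltage) has dimensions [I^-1 L^2 M T^-3].
P (power) has dimensions [L^2 M T^-3].
t (time) has dimensions [T].
Pr (pressure) has dimensions [L^-1 M T^-2].

Left side: [L^-1 M T^-2]
Right side: [I T]

The two sides have different dimensions, so the equation is NOT dimensionally consistent.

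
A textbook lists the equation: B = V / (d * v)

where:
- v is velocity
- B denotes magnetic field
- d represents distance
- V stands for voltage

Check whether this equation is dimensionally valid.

Yes

v (velocity) has dimensions [L T^-1].
B (magnetic field) has dimensions [I^-1 M T^-2].
d (distance) has dimensions [L].
V (voltage) has dimensions [I^-1 L^2 M T^-3].

Left side: [I^-1 M T^-2]
Right side: [I^-1 M T^-2]

Both sides have the same dimensions, so the equation is dimensionally consistent.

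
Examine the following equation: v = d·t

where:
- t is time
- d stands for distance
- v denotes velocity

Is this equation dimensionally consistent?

No

t (time) has dimensions [T].
d (distance) has dimensions [L].
v (velocity) has dimensions [L T^-1].

Left side: [L T^-1]
Right side: [L T]

The two sides have different dimensions, so the equation is NOT dimensionally consistent.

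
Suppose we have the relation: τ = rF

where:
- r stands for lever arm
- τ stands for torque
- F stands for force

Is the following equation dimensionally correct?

Yes

r (lever arm) has dimensions [L].
τ (torque) has dimensions [L^2 M T^-2].
F (force) has dimensions [L M T^-2].

Left side: [L^2 M T^-2]
Right side: [L^2 M T^-2]

Both sides have the same dimensions, so the equation is dimensionally consistent.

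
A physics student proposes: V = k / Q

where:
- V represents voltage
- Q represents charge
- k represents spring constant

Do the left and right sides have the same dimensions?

No

V (voltage) has dimensions [I^-1 L^2 M T^-3].
Q (charge) has dimensions [I T].
k (spring constant) has dimensions [M T^-2].

Left side: [I^-1 L^2 M T^-3]
Right side: [I^-1 M T^-3]

The two sides have different dimensions, so the equation is NOT dimensionally consistent.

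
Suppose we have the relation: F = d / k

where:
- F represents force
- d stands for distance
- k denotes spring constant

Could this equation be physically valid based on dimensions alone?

No

F (force) has dimensions [L M T^-2].
d (distance) has dimensions [L].
k (spring constant) has dimensions [M T^-2].

Left side: [L M T^-2]
Right side: [L M^-1 T^2]

The two sides have different dimensions, so the equation is NOT dimensionally consistent.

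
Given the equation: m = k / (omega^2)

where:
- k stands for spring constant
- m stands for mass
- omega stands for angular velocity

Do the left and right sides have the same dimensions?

Yes

k (spring constant) has dimensions [M T^-2].
m (mass) has dimensions [M].
omega (angular velocity) has dimensions [T^-1].

Left side: [M]
Right side: [M]

Both sides have the same dimensions, so the equation is dimensionally consistent.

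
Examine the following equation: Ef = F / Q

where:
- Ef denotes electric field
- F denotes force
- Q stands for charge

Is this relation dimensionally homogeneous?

Yes

Ef (electric field) has dimensions [I^-1 L M T^-3].
F (force) has dimensions [L M T^-2].
Q (charge) has dimensions [I T].

Left side: [I^-1 L M T^-3]
Right side: [I^-1 L M T^-3]

Both sides have the same dimensions, so the equation is dimensionally consistent.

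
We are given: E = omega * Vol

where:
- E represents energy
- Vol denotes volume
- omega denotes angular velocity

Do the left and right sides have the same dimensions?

No

E (energy) has dimensions [L^2 M T^-2].
Vol (volume) has dimensions [L^3].
omega (angular velocity) has dimensions [T^-1].

Left side: [L^2 M T^-2]
Right side: [L^3 T^-1]

The two sides have different dimensions, so the equation is NOT dimensionally consistent.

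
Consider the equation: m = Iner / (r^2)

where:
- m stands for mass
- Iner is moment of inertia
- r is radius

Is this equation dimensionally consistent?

Yes

m (mass) has dimensions [M].
Iner (moment of inertia) has dimensions [L^2 M].
r (radius) has dimensions [L].

Left side: [M]
Right side: [M]

Both sides have the same dimensions, so the equation is dimensionally consistent.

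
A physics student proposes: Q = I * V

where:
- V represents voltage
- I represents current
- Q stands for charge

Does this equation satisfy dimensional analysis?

No

V (voltage) has dimensions [I^-1 L^2 M T^-3].
I (current) has dimensions [I].
Q (charge) has dimensions [I T].

Left side: [I T]
Right side: [L^2 M T^-3]

The two sides have different dimensions, so the equation is NOT dimensionally consistent.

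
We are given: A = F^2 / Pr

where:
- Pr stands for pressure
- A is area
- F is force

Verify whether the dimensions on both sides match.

No

Pr (pressure) has dimensions [L^-1 M T^-2].
A (area) has dimensions [L^2].
F (force) has dimensions [L M T^-2].

Left side: [L^2]
Right side: [L^3 M T^-2]

The two sides have different dimensions, so the equation is NOT dimensionally consistent.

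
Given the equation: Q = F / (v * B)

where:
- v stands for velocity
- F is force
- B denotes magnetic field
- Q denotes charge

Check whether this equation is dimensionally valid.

Yes

v (velocity) has dimensions [L T^-1].
F (force) has dimensions [L M T^-2].
B (magnetic field) has dimensions [I^-1 M T^-2].
Q (charge) has dimensions [I T].

Left side: [I T]
Right side: [I T]

Both sides have the same dimensions, so the equation is dimensionally consistent.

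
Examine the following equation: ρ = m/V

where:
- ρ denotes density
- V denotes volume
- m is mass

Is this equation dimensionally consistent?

Yes

ρ (density) has dimensions [L^-3 M].
V (volume) has dimensions [L^3].
m (mass) has dimensions [M].

Left side: [L^-3 M]
Right side: [L^-3 M]

Both sides have the same dimensions, so the equation is dimensionally consistent.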